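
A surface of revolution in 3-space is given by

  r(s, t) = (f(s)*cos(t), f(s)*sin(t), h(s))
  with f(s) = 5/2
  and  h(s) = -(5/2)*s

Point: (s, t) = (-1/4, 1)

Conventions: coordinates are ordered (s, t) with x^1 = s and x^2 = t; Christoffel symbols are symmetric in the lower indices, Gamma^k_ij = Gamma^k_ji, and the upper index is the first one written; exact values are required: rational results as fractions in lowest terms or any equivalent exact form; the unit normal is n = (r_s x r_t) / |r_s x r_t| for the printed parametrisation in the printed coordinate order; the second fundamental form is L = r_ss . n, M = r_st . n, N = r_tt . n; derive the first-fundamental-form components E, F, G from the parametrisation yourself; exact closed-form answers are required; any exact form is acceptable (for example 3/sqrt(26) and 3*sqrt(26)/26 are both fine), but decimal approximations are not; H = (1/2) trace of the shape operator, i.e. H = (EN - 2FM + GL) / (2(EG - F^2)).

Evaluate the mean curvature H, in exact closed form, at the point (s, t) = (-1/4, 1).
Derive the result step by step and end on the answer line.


f = 5/2, f' = 0, f'' = 0, h' = -5/2, h'' = 0
E = 25/4, F = 0, G = 25/4; answer radicand W^2 = 25/4
unnormalised second-form numerators: l = 0, m = 0, n = -25/4; L = l/sqrt(25/4), and similarly M = m/sqrt(W^2), N = n/sqrt(W^2)
H = (E*n - 2*F*m + G*l) / (2*(EG - F^2)*sqrt(W^2)); E*n - 2*F*m + G*l = -625/16, EG - F^2 = 625/16, so H = (-1/2)/sqrt(25/4)

Answer: H = -1/5


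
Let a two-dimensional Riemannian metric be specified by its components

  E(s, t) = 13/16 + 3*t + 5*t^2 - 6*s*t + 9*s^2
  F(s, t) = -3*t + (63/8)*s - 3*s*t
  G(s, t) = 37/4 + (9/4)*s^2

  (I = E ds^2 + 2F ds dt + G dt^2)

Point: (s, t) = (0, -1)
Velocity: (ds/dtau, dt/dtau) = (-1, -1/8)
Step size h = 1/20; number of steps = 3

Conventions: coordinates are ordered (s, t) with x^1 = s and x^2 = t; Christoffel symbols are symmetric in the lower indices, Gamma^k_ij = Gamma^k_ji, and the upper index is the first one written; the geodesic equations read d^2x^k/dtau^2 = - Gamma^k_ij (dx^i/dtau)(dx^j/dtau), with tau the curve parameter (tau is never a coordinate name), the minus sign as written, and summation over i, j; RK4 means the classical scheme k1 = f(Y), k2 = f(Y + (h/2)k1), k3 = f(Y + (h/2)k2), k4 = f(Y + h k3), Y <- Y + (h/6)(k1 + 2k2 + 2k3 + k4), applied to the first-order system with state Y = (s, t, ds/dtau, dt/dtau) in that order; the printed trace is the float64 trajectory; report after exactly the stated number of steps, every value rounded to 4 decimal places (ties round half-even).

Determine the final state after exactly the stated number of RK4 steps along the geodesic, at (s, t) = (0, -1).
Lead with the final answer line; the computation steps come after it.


Answer: s = -0.1349, t = -1.0380, ds/dtau = -0.8032, dt/dtau = -0.3605

f(Y) = (ds/dtau, dt/dtau, -Gamma^s_ij Y'^i Y'^j, -Gamma^t_ij Y'^i Y'^j) with the Gammas evaluated at the stage position; h = 0.050000; intermediate values shown to 6 dp
step 0: s = 0.0000, t = -1.0000, ds/dtau = -1.0000, dt/dtau = -0.1250
step 1:
  k1: at (s, t) = (0.000000, -1.000000), (ds/dtau, dt/dtau) = (-1.000000, -0.125000); Gamma_sss = -0.903581, Gamma_sst = -1.902663, Gamma_stt = -1.630854, Gamma_tss = 1.847107, Gamma_tst = 0.617080, Gamma_ttt = 0.528926; k1 = (-1.000000, -0.125000, 1.404729, -2.009642)
  k2: at (s, t) = (-0.025000, -1.003125), (ds/dtau, dt/dtau) = (-0.964882, -0.175241); Gamma_sss = -0.773555, Gamma_sst = -1.821567, Gamma_stt = -1.526183, Gamma_tss = 1.777289, Gamma_tst = 0.532877, Gamma_ttt = 0.451560; k2 = (-0.964882, -0.175241, 1.383052, -1.848723)
  k3: at (s, t) = (-0.024122, -1.004381), (ds/dtau, dt/dtau) = (-0.965424, -0.171218); Gamma_sss = -0.777920, Gamma_sst = -1.821062, Gamma_stt = -1.524017, Gamma_tss = 1.781083, Gamma_tst = 0.535552, Gamma_ttt = 0.453104; k3 = (-0.965424, -0.171218, 1.371768, -1.850380)
  k4: at (s, t) = (-0.048271, -1.008561), (ds/dtau, dt/dtau) = (-0.931412, -0.217519); Gamma_sss = -0.659332, Gamma_sst = -1.748465, Gamma_stt = -1.425580, Gamma_tss = 1.722988, Gamma_tst = 0.460460, Gamma_ttt = 0.384996; k4 = (-0.931412, -0.217519, 1.347916, -1.699533)
  Y <- Y + (h/6)(k1 + 2k2 + 2k3 + k4): s = -0.0483, t = -1.0086, ds/dtau = -0.9311, dt/dtau = -0.2176
step 2:
  k1: at (s, t) = (-0.048267, -1.008629), (ds/dtau, dt/dtau) = (-0.931148, -0.217562); Gamma_sss = -0.659356, Gamma_sst = -1.748328, Gamma_stt = -1.425331, Gamma_tss = 1.723072, Gamma_tst = 0.460469, Gamma_ttt = 0.384965; k1 = (-0.931148, -0.217562, 1.347510, -1.698752)
  k2: at (s, t) = (-0.071546, -1.014068), (ds/dtau, dt/dtau) = (-0.897460, -0.260030); Gamma_sss = -0.551242, Gamma_sst = -1.682868, Gamma_stt = -1.331713, Gamma_tss = 1.675679, Gamma_tst = 0.393477, Gamma_ttt = 0.325127; k2 = (-0.897460, -0.260030, 1.319484, -1.555282)
  k3: at (s, t) = (-0.070703, -1.015129), (ds/dtau, dt/dtau) = (-0.898161, -0.256444); Gamma_sss = -0.555239, Gamma_sst = -1.682519, Gamma_stt = -1.330436, Gamma_tss = 1.678622, Gamma_tst = 0.395816, Gamma_ttt = 0.326571; k3 = (-0.898161, -0.256444, 1.310461, -1.557943)
  k4: at (s, t) = (-0.093175, -1.021451), (ds/dtau, dt/dtau) = (-0.865625, -0.295459); Gamma_sss = -0.456183, Gamma_sst = -1.623806, Gamma_stt = -1.242460, Gamma_tss = 1.639782, Gamma_tst = 0.335634, Gamma_ttt = 0.274116; k4 = (-0.865625, -0.295459, 1.280879, -1.424308)
  Y <- Y + (h/6)(k1 + 2k2 + 2k3 + k4): s = -0.0932, t = -1.0215, ds/dtau = -0.8654, dt/dtau = -0.2955
step 3:
  k1: at (s, t) = (-0.093167, -1.021512), (ds/dtau, dt/dtau) = (-0.865412, -0.295474); Gamma_sss = -0.456231, Gamma_sst = -1.623703, Gamma_stt = -1.242278, Gamma_tss = 1.639861, Gamma_tst = 0.335657, Gamma_ttt = 0.274110; k1 = (-0.865412, -0.295474, 1.280529, -1.423744)
  k2: at (s, t) = (-0.114802, -1.028899), (ds/dtau, dt/dtau) = (-0.833399, -0.331068); Gamma_sss = -0.365631, Gamma_sst = -1.570677, Gamma_stt = -1.158861, Gamma_tss = 1.608924, Gamma_tst = 0.281618, Gamma_ttt = 0.228318; k2 = (-0.833399, -0.331068, 1.247704, -1.297911)
  k3: at (s, t) = (-0.114002, -1.029788), (ds/dtau, dt/dtau) = (-0.834219, -0.327922); Gamma_sss = -0.369258, Gamma_sst = -1.570400, Gamma_stt = -1.158230, Gamma_tss = 1.611179, Gamma_tst = 0.283655, Gamma_ttt = 0.229594; k3 = (-0.834219, -0.327922, 1.240716, -1.301136)
  k4: at (s, t) = (-0.134878, -1.037908), (ds/dtau, dt/dtau) = (-0.803376, -0.360531); Gamma_sss = -0.285907, Gamma_sst = -1.522694, Gamma_stt = -1.079910, Gamma_tss = 1.586505, Gamma_tst = 0.234738, Gamma_ttt = 0.189644; k4 = (-0.803376, -0.360531, 1.206970, -1.184582)
  Y <- Y + (h/6)(k1 + 2k2 + 2k3 + k4): s = -0.1349, t = -1.0380, ds/dtau = -0.8032, dt/dtau = -0.3605


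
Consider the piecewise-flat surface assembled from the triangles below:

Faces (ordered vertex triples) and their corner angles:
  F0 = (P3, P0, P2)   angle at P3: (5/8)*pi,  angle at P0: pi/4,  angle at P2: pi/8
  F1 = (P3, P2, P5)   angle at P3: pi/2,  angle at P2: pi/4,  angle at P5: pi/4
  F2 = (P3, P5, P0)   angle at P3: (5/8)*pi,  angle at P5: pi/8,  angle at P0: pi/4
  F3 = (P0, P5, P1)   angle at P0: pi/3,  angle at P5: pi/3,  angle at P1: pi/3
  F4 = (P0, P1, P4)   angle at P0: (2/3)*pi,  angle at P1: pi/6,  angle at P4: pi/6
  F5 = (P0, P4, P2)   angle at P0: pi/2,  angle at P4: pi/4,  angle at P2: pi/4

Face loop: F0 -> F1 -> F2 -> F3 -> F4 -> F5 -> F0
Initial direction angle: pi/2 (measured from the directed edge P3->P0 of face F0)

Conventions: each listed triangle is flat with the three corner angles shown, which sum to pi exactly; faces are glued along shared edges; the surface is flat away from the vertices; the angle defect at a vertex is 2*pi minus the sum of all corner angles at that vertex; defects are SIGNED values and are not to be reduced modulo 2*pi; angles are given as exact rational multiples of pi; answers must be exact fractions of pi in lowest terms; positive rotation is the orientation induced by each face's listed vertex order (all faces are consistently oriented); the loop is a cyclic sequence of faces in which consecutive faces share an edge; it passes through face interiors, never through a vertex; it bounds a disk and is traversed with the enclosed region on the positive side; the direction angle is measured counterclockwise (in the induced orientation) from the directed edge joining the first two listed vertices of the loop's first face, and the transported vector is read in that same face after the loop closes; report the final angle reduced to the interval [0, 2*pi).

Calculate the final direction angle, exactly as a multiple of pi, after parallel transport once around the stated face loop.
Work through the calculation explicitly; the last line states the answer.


enclosed vertex P0: corner angles sum to 2*pi, defect = 2*pi - 2*pi = 0
enclosed vertex P3: corner angles sum to (7/4)*pi, defect = 2*pi - (7/4)*pi = pi/4
holonomy = initial angle + sum of enclosed defects (mod 2*pi), positive in the induced orientation
final angle = pi/2 + pi/4 = (3/4)*pi (mod 2*pi)

Answer: final direction angle = (3/4)*pi


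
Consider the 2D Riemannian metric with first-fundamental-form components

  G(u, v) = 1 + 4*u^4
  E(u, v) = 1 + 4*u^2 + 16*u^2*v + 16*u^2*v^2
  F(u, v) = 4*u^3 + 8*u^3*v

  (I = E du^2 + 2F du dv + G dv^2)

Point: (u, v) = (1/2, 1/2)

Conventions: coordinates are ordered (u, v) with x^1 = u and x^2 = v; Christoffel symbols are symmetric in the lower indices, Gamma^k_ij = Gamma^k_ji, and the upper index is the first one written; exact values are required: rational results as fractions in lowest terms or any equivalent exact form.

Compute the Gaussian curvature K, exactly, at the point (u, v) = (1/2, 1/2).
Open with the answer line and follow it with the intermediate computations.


Answer: K = -64/441

E = 5, F = 1, G = 5/4, EG - F^2 = 21/4 at the point
E_u = 16, E_v = 8, F_u = 6, F_v = 1, G_u = 2, G_v = 0
E_vv = 8, F_uv = 6, G_uu = 12
Apply the Brioschi formula K = (det M1 - det M2)/(EG - F^2)^2 over the derivative matrices of E, F, G.
M1 = [[-E_vv/2 + F_uv - G_uu/2, E_u/2, F_u - E_v/2], [F_v - G_u/2, E, F], [G_v/2, F, G]] = [[-4, 8, 2], [0, 5, 1], [0, 1, 5/4]]; det M1 = -21
M2 = [[0, E_v/2, G_u/2], [E_v/2, E, F], [G_u/2, F, G]] = [[0, 4, 1], [4, 5, 1], [1, 1, 5/4]]; det M2 = -17
det M1 - det M2 = -4; K = -4 / (21/4)^2 = -64/441


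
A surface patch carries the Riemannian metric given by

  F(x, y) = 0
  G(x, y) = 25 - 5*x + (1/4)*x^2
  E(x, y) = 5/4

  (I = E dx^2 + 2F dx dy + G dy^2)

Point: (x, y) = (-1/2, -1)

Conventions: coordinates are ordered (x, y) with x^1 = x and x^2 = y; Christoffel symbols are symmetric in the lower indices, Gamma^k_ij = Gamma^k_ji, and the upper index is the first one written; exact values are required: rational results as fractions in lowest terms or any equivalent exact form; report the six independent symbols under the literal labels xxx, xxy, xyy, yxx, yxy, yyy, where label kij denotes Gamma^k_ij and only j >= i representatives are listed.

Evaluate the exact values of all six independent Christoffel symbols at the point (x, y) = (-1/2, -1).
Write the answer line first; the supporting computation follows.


Answer: Gamma_xxx = 0, Gamma_xxy = 0, Gamma_xyy = 21/10, Gamma_yxx = 0, Gamma_yxy = -2/21, Gamma_yyy = 0

E = 5/4, F = 0, G = 441/16 at the point
E_x = 0, E_y = 0, F_x = 0, F_y = 0, G_x = -21/4, G_y = 0
EG - F^2 = 2205/64;  g^inv = (64/2205) * [[441/16, 0], [0, 5/4]]
first-kind symbols [ij,l] = (1/2)(d_i g_jl + d_j g_il - d_l g_ij): [xx,x] = E_x/2 = 0, [xx,y] = F_x - E_y/2 = 0, [xy,x] = E_y/2 = 0, [xy,y] = G_x/2 = -21/8, [yy,x] = F_y - G_x/2 = 21/8, [yy,y] = G_y/2 = 0
Gamma^x_ij = (G*[ij,x] - F*[ij,y])/(EG - F^2), Gamma^y_ij = (E*[ij,y] - F*[ij,x])/(EG - F^2)


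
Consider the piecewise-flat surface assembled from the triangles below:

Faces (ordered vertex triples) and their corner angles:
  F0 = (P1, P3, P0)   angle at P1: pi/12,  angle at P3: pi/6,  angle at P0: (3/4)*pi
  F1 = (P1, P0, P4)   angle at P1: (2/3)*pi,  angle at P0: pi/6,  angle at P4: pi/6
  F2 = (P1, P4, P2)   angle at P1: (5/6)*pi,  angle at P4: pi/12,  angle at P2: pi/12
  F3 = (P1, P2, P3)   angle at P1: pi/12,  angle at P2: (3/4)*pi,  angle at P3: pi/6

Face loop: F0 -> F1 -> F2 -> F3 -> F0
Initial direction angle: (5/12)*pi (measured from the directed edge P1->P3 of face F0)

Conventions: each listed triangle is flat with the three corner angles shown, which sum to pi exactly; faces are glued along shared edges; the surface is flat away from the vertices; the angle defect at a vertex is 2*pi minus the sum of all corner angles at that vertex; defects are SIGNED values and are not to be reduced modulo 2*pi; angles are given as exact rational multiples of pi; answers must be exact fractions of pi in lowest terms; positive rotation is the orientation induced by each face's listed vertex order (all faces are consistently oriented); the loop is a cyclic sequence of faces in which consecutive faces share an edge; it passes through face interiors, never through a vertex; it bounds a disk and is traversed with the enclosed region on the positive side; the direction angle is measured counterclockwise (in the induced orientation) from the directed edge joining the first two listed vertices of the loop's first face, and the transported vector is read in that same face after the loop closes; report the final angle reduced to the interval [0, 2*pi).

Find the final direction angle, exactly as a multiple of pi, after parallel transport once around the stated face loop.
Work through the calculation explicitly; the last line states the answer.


enclosed vertex P1: corner angles sum to (5/3)*pi, defect = 2*pi - (5/3)*pi = pi/3
by Gauss-Bonnet the loop rotates the vector by the enclosed defect sum (positive orientation, mod 2*pi)
final angle = (5/12)*pi + pi/3 = (3/4)*pi (mod 2*pi)

Answer: final direction angle = (3/4)*pi


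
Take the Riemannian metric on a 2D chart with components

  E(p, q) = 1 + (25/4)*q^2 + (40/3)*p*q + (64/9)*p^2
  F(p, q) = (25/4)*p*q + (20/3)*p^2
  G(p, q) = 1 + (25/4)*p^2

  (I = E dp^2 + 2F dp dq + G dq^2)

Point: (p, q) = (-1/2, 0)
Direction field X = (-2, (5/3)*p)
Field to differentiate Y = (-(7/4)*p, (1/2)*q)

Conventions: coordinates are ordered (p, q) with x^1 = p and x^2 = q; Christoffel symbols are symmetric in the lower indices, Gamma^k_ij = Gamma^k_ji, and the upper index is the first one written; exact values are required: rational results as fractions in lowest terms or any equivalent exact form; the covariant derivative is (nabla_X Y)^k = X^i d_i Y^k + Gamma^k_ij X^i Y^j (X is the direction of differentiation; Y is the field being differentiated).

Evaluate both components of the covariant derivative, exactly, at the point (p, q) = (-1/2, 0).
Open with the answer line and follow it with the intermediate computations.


Answer: (nabla_X Y)^p = 6867/1250, (nabla_X Y)^q = 4357/3000

E = 25/9, F = 5/3, G = 41/16 at the point
E_p = -64/9, E_q = -20/3, F_p = -20/3, F_q = -25/8, G_p = -25/4, G_q = 0
EG - F^2 = 625/144;  g^inv = (144/625) * [[41/16, -5/3], [-5/3, 25/9]]
first-kind symbols [ij,l] = (1/2)(d_i g_jl + d_j g_il - d_l g_ij): [pp,p] = E_p/2 = -32/9, [pp,q] = F_p - E_q/2 = -10/3, [pq,p] = E_q/2 = -10/3, [pq,q] = G_p/2 = -25/8, [qq,p] = F_q - G_p/2 = 0, [qq,q] = G_q/2 = 0
Gamma^p_ij = (G*[ij,p] - F*[ij,q])/(EG - F^2), Gamma^q_ij = (E*[ij,q] - F*[ij,p])/(EG - F^2)
Gamma_ppp = -512/625, Gamma_ppq = -96/125, Gamma_pqq = 0, Gamma_qpp = -96/125, Gamma_qpq = -18/25, Gamma_qqq = 0
X = (-2, -5/6), Y = (7/8, 0) at the point


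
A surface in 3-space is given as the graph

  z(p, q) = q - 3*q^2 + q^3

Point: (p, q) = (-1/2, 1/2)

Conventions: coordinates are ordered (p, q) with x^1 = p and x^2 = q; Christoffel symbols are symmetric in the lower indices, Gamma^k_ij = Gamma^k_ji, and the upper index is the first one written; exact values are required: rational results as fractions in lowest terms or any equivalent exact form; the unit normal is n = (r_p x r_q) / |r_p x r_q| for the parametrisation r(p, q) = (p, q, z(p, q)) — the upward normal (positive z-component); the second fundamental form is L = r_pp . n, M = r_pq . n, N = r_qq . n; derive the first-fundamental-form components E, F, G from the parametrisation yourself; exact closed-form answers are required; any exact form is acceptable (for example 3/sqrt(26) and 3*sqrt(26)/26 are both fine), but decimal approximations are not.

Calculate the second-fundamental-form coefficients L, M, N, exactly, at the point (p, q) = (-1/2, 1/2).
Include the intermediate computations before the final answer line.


z_p = 0, z_q = -5/4, z_pp = 0, z_pq = 0, z_qq = -3
E = 1, F = 0, G = 41/16; answer radicand W^2 = 41/16
unnormalised second-form numerators: l = 0, m = 0, n = -3; L = l/sqrt(41/16), and similarly M = m/sqrt(W^2), N = n/sqrt(W^2)

Answer: L = 0, M = 0, N = -12*sqrt(41)/41


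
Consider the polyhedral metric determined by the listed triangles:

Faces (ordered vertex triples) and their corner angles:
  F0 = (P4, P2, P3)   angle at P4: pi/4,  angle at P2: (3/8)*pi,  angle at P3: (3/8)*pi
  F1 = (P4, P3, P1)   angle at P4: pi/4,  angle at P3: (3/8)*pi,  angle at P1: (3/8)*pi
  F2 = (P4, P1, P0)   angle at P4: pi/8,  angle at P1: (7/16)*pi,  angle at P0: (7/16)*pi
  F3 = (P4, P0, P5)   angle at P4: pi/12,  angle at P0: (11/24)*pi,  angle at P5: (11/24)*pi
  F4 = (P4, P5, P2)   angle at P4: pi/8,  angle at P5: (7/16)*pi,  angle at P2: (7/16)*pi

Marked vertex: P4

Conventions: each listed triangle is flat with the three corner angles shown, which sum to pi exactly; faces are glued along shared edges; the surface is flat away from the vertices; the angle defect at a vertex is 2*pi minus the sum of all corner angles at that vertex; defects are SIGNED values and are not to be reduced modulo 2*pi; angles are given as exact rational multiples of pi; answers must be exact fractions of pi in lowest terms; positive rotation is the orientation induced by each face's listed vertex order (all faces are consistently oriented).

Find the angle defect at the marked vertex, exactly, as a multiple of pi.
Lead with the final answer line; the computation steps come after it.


Answer: defect(P4) = (7/6)*pi

Sum of corner angles at P4: (5/6)*pi
defect = 2*pi - (5/6)*pi


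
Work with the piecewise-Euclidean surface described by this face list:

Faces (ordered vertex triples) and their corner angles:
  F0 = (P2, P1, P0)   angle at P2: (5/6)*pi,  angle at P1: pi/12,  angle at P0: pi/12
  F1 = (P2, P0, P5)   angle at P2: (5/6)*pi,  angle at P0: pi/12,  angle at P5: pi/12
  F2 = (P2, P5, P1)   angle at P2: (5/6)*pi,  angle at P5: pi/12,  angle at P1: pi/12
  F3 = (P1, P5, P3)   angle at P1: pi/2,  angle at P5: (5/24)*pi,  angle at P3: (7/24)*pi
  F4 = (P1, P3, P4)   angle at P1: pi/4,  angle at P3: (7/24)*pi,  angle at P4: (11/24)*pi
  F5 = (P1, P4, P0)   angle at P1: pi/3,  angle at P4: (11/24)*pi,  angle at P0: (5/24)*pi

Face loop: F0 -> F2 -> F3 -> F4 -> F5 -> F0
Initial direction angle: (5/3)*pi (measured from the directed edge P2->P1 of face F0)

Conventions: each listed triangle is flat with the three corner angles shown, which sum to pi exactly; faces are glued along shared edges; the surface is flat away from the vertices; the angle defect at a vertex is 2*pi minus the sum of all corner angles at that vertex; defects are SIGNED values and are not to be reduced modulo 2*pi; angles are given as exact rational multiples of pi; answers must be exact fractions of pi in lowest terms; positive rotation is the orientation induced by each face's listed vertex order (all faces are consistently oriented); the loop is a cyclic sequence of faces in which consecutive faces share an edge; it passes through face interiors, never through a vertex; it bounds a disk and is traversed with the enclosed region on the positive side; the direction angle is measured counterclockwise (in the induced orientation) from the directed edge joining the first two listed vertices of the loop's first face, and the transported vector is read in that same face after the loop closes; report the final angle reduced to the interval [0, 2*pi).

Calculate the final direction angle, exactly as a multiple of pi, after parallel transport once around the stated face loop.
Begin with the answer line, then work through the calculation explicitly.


Answer: final direction angle = (5/12)*pi

enclosed vertex P1: corner angles sum to (5/4)*pi, defect = 2*pi - (5/4)*pi = (3/4)*pi
holonomy = initial angle + sum of enclosed defects (mod 2*pi), positive in the induced orientation
final angle = (5/3)*pi + (3/4)*pi = (5/12)*pi (mod 2*pi)


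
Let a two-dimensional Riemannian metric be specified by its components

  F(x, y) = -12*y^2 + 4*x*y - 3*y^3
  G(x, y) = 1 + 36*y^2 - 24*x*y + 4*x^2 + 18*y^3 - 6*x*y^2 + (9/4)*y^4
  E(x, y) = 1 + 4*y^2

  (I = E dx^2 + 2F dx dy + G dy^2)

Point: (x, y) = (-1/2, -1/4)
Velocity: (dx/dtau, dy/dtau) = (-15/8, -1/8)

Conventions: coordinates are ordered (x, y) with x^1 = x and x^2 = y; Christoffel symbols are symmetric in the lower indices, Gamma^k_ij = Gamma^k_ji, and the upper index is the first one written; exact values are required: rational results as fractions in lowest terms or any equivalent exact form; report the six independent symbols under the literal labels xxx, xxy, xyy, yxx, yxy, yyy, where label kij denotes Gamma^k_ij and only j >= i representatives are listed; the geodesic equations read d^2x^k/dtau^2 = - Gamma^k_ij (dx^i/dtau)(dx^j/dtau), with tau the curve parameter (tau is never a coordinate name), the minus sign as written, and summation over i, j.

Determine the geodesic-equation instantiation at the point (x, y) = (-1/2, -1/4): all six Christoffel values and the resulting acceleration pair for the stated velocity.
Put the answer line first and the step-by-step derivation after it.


Answer: Gamma_xxx = 0, Gamma_xxy = -1024/1449, Gamma_xyy = 128/69, Gamma_yxx = 0, Gamma_yxy = 832/1449, Gamma_yyy = -104/69; accelerations (d^2x/dtau^2, d^2y/dtau^2) = (146/483, -949/3864)

E = 5/4, F = -13/64, G = 1193/1024 at the point
E_x = 0, E_y = -2, F_x = -1, F_y = 55/16, G_x = 13/8, G_y = -273/64
EG - F^2 = 1449/1024;  g^inv = (1024/1449) * [[1193/1024, 13/64], [13/64, 5/4]]
first-kind symbols [ij,l] = (1/2)(d_i g_jl + d_j g_il - d_l g_ij): [xx,x] = E_x/2 = 0, [xx,y] = F_x - E_y/2 = 0, [xy,x] = E_y/2 = -1, [xy,y] = G_x/2 = 13/16, [yy,x] = F_y - G_x/2 = 21/8, [yy,y] = G_y/2 = -273/128
Gamma^x_ij = (G*[ij,x] - F*[ij,y])/(EG - F^2), Gamma^y_ij = (E*[ij,y] - F*[ij,x])/(EG - F^2)
Gamma_xxx = 0, Gamma_xxy = -1024/1449, Gamma_xyy = 128/69, Gamma_yxx = 0, Gamma_yxy = 832/1449, Gamma_yyy = -104/69
d^2x/dtau^2 = -(Gamma_xxx*(-15/8)^2 + 2*Gamma_xxy*(-15/8)*(-1/8) + Gamma_xyy*(-1/8)^2) = 146/483
d^2y/dtau^2 = -(Gamma_yxx*(-15/8)^2 + 2*Gamma_yxy*(-15/8)*(-1/8) + Gamma_yyy*(-1/8)^2) = -949/3864


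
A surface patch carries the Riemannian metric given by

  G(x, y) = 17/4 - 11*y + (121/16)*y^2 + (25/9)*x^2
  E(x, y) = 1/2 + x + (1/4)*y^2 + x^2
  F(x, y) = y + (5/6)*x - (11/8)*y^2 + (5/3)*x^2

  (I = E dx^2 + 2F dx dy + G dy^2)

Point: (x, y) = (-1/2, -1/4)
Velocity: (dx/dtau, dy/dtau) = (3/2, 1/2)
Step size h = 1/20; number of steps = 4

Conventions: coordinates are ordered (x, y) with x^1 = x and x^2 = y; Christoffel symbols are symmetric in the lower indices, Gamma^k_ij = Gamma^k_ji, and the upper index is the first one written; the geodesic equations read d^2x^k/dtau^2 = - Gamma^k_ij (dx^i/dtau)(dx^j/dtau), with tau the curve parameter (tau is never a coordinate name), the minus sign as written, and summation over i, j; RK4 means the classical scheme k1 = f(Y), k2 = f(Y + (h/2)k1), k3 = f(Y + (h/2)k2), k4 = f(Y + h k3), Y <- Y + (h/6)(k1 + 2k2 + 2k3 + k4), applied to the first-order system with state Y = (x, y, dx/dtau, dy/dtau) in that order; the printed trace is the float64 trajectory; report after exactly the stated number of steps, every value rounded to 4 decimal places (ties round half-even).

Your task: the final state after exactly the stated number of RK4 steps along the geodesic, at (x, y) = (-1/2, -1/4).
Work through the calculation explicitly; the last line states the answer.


f(Y) = (dx/dtau, dy/dtau, -Gamma^x_ij Y'^i Y'^j, -Gamma^y_ij Y'^i Y'^j) with the Gammas evaluated at the stage position; h = 0.050000; intermediate values shown to 6 dp
step 0: x = -0.5000, y = -0.2500, dx/dtau = 1.5000, dy/dtau = 0.5000
step 1:
  k1: at (x, y) = (-0.500000, -0.250000), (dx/dtau, dy/dtau) = (1.500000, 0.500000); Gamma_xxx = -0.125917, Gamma_xxy = -0.475083, Gamma_xyy = 11.009986, Gamma_yxx = -0.099562, Gamma_yxy = -0.189601, Gamma_yyy = -0.452052; k1 = (1.500000, 0.500000, -1.756559, 0.621429)
  k2: at (x, y) = (-0.462500, -0.237500), (dx/dtau, dy/dtau) = (1.456086, 0.515536); Gamma_xxx = 0.036664, Gamma_xxy = -0.460800, Gamma_xyy = 10.457100, Gamma_yxx = -0.080721, Gamma_yxy = -0.183074, Gamma_yyy = -0.469250; k2 = (1.456086, 0.515536, -2.165180, 0.570715)
  k3: at (x, y) = (-0.463598, -0.237112), (dx/dtau, dy/dtau) = (1.445871, 0.514268); Gamma_xxx = 0.032058, Gamma_xxy = -0.460114, Gamma_xyy = 10.470683, Gamma_yxx = -0.081434, Gamma_yxy = -0.183414, Gamma_yyy = -0.470343; k3 = (1.445871, 0.514268, -2.151966, 0.567394)
  k4: at (x, y) = (-0.427706, -0.224287), (dx/dtau, dy/dtau) = (1.392402, 0.528370); Gamma_xxx = 0.190234, Gamma_xxy = -0.436089, Gamma_xyy = 9.829109, Gamma_yxx = -0.061882, Gamma_yxy = -0.175988, Gamma_yyy = -0.500311; k4 = (1.392402, 0.528370, -2.471195, 0.518599)
  Y <- Y + (h/6)(k1 + 2k2 + 2k3 + k4): x = -0.4275, y = -0.2243, dx/dtau = 1.3928, dy/dtau = 0.5285
step 2:
  k1: at (x, y) = (-0.427531, -0.224267), (dx/dtau, dy/dtau) = (1.392816, 0.528469); Gamma_xxx = 0.190995, Gamma_xxy = -0.436020, Gamma_xyy = 9.826000, Gamma_yxx = -0.061775, Gamma_yxy = -0.175941, Gamma_yyy = -0.500386; k1 = (1.392816, 0.528469, -2.472842, 0.518593)
  k2: at (x, y) = (-0.392710, -0.211055), (dx/dtau, dy/dtau) = (1.330995, 0.541434); Gamma_xxx = 0.341097, Gamma_xxy = -0.404009, Gamma_xyy = 9.117171, Gamma_yxx = -0.041721, Gamma_yxy = -0.167544, Gamma_yyy = -0.541544; k2 = (1.330995, 0.541434, -2.694676, 0.474144)
  k3: at (x, y) = (-0.394256, -0.210731), (dx/dtau, dy/dtau) = (1.325449, 0.540322); Gamma_xxx = 0.334720, Gamma_xxy = -0.404172, Gamma_xyy = 9.144258, Gamma_yxx = -0.042796, Gamma_yxy = -0.168096, Gamma_yyy = -0.541595; k3 = (1.325449, 0.540322, -2.678779, 0.474073)
  k4: at (x, y) = (-0.361258, -0.197251), (dx/dtau, dy/dtau) = (1.258877, 0.552172); Gamma_xxx = 0.469450, Gamma_xxy = -0.367484, Gamma_xyy = 8.418623, Gamma_yxx = -0.023263, Gamma_yxy = -0.159166, Gamma_yyy = -0.590331; k4 = (1.258877, 0.552172, -2.799872, 0.438132)
  Y <- Y + (h/6)(k1 + 2k2 + 2k3 + k4): x = -0.3612, y = -0.1972, dx/dtau = 1.2593, dy/dtau = 0.5522
step 3:
  k1: at (x, y) = (-0.361159, -0.197232), (dx/dtau, dy/dtau) = (1.259319, 0.552245); Gamma_xxx = 0.469837, Gamma_xxy = -0.367400, Gamma_xyy = 8.416534, Gamma_yxx = -0.023199, Gamma_yxy = -0.159134, Gamma_yyy = -0.590438; k1 = (1.259319, 0.552245, -2.800918, 0.438200)
  k2: at (x, y) = (-0.329676, -0.183426), (dx/dtau, dy/dtau) = (1.189296, 0.563200); Gamma_xxx = 0.587690, Gamma_xxy = -0.327956, Gamma_xyy = 7.695223, Gamma_yxx = -0.004359, Gamma_yxy = -0.149734, Gamma_yyy = -0.644705; k2 = (1.189296, 0.563200, -2.832787, 0.411249)
  k3: at (x, y) = (-0.331427, -0.183152), (dx/dtau, dy/dtau) = (1.188500, 0.562526); Gamma_xxx = 0.581478, Gamma_xxy = -0.328774, Gamma_xyy = 7.729088, Gamma_yxx = -0.005594, Gamma_yxy = -0.150455, Gamma_yyy = -0.643849; k3 = (1.188500, 0.562526, -2.827504, 0.412815)
  k4: at (x, y) = (-0.301734, -0.169106), (dx/dtau, dy/dtau) = (1.117944, 0.572886); Gamma_xxx = 0.681385, Gamma_xxy = -0.289085, Gamma_xyy = 7.040851, Gamma_yxx = 0.012127, Gamma_yxy = -0.140930, Gamma_yyy = -0.700581; k4 = (1.117944, 0.572886, -2.792097, 0.395292)
  Y <- Y + (h/6)(k1 + 2k2 + 2k3 + k4): x = -0.3017, y = -0.1691, dx/dtau = 1.1184, dy/dtau = 0.5729
step 4:
  k1: at (x, y) = (-0.301719, -0.169094), (dx/dtau, dy/dtau) = (1.118373, 0.572925); Gamma_xxx = 0.681434, Gamma_xxy = -0.289058, Gamma_xyy = 7.040467, Gamma_yxx = 0.012135, Gamma_yxy = -0.140926, Gamma_yyy = -0.700621; k1 = (1.118373, 0.572925, -2.792870, 0.395391)
  k2: at (x, y) = (-0.273759, -0.154771), (dx/dtau, dy/dtau) = (1.048551, 0.582810); Gamma_xxx = 0.763656, Gamma_xxy = -0.250414, Gamma_xyy = 6.398510, Gamma_yxx = 0.028646, Gamma_yxy = -0.131397, Gamma_yyy = -0.758287; k2 = (1.048551, 0.582810, -2.706915, 0.386666)
  k3: at (x, y) = (-0.275505, -0.154524), (dx/dtau, dy/dtau) = (1.050700, 0.582592); Gamma_xxx = 0.758776, Gamma_xxy = -0.251421, Gamma_xyy = 6.431335, Gamma_yxx = 0.027438, Gamma_yxy = -0.132202, Gamma_yyy = -0.757065; k3 = (1.050700, 0.582592, -2.712742, 0.388516)
  k4: at (x, y) = (-0.249184, -0.139964), (dx/dtau, dy/dtau) = (0.982736, 0.592351); Gamma_xxx = 0.825719, Gamma_xxy = -0.214853, Gamma_xyy = 5.841197, Gamma_yxx = 0.042803, Gamma_yxy = -0.122813, Gamma_yyy = -0.814228; k4 = (0.982736, 0.592351, -2.596870, 0.387343)
  Y <- Y + (h/6)(k1 + 2k2 + 2k3 + k4): x = -0.2492, y = -0.1400, dx/dtau = 0.9831, dy/dtau = 0.5924

Answer: x = -0.2492, y = -0.1400, dx/dtau = 0.9831, dy/dtau = 0.5924


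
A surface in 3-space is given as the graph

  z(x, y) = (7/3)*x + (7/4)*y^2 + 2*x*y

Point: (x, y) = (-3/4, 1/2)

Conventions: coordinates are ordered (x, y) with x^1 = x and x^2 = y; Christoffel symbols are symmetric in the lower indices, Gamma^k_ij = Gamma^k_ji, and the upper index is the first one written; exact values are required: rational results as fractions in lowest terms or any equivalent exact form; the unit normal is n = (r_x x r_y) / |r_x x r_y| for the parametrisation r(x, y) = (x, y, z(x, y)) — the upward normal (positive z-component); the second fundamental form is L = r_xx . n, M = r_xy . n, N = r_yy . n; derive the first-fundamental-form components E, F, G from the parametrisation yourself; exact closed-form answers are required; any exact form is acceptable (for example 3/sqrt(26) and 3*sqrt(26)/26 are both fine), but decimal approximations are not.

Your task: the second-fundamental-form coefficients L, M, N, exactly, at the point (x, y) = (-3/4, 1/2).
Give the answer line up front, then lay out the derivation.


Answer: L = 0, M = 24*sqrt(1753)/1753, N = 42*sqrt(1753)/1753

z_x = 10/3, z_y = 1/4, z_xx = 0, z_xy = 2, z_yy = 7/2
E = 109/9, F = 5/6, G = 17/16; answer radicand W^2 = 1753/144
unnormalised second-form numerators: l = 0, m = 2, n = 7/2; L = l/sqrt(1753/144), and similarly M = m/sqrt(W^2), N = n/sqrt(W^2)


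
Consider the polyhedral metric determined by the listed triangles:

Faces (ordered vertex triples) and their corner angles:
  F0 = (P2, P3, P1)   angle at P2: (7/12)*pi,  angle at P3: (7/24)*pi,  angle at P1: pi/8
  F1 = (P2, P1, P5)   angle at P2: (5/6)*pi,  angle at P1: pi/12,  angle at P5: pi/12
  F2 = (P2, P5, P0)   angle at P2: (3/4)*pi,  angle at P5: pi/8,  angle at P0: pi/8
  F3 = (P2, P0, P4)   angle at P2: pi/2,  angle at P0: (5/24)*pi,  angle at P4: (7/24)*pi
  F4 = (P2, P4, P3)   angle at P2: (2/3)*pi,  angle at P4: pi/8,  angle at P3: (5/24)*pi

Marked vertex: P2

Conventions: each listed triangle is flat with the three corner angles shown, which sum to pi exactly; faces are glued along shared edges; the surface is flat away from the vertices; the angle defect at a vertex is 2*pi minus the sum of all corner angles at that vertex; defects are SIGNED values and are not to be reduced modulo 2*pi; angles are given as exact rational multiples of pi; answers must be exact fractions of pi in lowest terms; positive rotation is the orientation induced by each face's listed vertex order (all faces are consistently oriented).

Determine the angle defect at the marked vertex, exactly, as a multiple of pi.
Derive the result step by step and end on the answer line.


Sum of corner angles at P2: (10/3)*pi
defect = 2*pi - (10/3)*pi

Answer: defect(P2) = (-4/3)*pi


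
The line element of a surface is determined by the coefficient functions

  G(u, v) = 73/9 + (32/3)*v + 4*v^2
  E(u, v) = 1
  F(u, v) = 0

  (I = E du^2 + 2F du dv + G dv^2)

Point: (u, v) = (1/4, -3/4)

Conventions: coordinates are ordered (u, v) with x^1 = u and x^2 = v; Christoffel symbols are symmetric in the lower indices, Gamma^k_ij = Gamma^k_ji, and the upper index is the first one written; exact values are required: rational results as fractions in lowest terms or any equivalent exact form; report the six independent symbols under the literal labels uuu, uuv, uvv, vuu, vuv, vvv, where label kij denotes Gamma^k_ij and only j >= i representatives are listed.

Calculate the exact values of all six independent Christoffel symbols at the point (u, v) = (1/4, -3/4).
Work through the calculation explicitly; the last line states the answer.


E = 1, F = 0, G = 85/36 at the point
E_u = 0, E_v = 0, F_u = 0, F_v = 0, G_u = 0, G_v = 14/3
EG - F^2 = 85/36;  g^inv = (36/85) * [[85/36, 0], [0, 1]]
first-kind symbols [ij,l] = (1/2)(d_i g_jl + d_j g_il - d_l g_ij): [uu,u] = E_u/2 = 0, [uu,v] = F_u - E_v/2 = 0, [uv,u] = E_v/2 = 0, [uv,v] = G_u/2 = 0, [vv,u] = F_v - G_u/2 = 0, [vv,v] = G_v/2 = 7/3
Gamma^u_ij = (G*[ij,u] - F*[ij,v])/(EG - F^2), Gamma^v_ij = (E*[ij,v] - F*[ij,u])/(EG - F^2)

Answer: Gamma_uuu = 0, Gamma_uuv = 0, Gamma_uvv = 0, Gamma_vuu = 0, Gamma_vuv = 0, Gamma_vvv = 84/85


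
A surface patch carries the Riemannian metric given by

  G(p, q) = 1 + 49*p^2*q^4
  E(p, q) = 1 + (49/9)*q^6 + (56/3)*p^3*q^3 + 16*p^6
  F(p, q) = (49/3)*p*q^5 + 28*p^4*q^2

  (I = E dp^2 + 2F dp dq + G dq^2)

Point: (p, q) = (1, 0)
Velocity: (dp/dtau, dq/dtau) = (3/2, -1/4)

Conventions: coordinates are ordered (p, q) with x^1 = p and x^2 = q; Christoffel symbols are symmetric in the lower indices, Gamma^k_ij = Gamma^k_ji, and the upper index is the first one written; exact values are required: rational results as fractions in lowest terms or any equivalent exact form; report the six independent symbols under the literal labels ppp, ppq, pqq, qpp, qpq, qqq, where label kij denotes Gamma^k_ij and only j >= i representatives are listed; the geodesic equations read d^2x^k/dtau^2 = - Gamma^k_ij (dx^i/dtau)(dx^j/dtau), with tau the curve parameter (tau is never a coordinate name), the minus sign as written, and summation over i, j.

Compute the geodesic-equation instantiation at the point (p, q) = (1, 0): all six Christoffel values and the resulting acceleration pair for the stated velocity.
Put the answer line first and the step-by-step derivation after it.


Answer: Gamma_ppp = 48/17, Gamma_ppq = 0, Gamma_pqq = 0, Gamma_qpp = 0, Gamma_qpq = 0, Gamma_qqq = 0; accelerations (d^2p/dtau^2, d^2q/dtau^2) = (-108/17, 0)

E = 17, F = 0, G = 1 at the point
E_p = 96, E_q = 0, F_p = 0, F_q = 0, G_p = 0, G_q = 0
EG - F^2 = 17;  g^inv = (1/17) * [[1, 0], [0, 17]]
first-kind symbols [ij,l] = (1/2)(d_i g_jl + d_j g_il - d_l g_ij): [pp,p] = E_p/2 = 48, [pp,q] = F_p - E_q/2 = 0, [pq,p] = E_q/2 = 0, [pq,q] = G_p/2 = 0, [qq,p] = F_q - G_p/2 = 0, [qq,q] = G_q/2 = 0
Gamma^p_ij = (G*[ij,p] - F*[ij,q])/(EG - F^2), Gamma^q_ij = (E*[ij,q] - F*[ij,p])/(EG - F^2)
Gamma_ppp = 48/17, Gamma_ppq = 0, Gamma_pqq = 0, Gamma_qpp = 0, Gamma_qpq = 0, Gamma_qqq = 0
d^2p/dtau^2 = -(Gamma_ppp*(3/2)^2 + 2*Gamma_ppq*(3/2)*(-1/4) + Gamma_pqq*(-1/4)^2) = -108/17
d^2q/dtau^2 = -(Gamma_qpp*(3/2)^2 + 2*Gamma_qpq*(3/2)*(-1/4) + Gamma_qqq*(-1/4)^2) = 0


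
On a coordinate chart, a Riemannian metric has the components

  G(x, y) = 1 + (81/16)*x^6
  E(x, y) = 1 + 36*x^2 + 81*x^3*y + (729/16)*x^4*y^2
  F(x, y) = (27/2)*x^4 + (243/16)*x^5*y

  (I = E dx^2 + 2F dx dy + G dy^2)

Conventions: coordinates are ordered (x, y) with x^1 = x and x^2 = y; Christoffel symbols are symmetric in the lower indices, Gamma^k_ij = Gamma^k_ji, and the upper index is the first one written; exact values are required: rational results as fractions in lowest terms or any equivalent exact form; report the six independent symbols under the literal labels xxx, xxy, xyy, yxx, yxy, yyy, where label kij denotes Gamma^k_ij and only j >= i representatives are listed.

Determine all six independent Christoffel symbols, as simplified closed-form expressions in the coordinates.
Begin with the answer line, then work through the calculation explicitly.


Answer: Gamma_xxx = (1458*x^3*y^2 + 1944*x^2*y + 576*x)/(81*x^6 + 729*x^4*y^2 + 1296*x^3*y + 576*x^2 + 16), Gamma_xxy = (729*x^4*y + 648*x^3)/(81*x^6 + 729*x^4*y^2 + 1296*x^3*y + 576*x^2 + 16), Gamma_xyy = 0, Gamma_yxx = (486*x^4*y + 216*x^3)/(81*x^6 + 729*x^4*y^2 + 1296*x^3*y + 576*x^2 + 16), Gamma_yxy = 243*x^5/(81*x^6 + 729*x^4*y^2 + 1296*x^3*y + 576*x^2 + 16), Gamma_yyy = 0

E = 1 + 36*x^2 + 81*x^3*y + (729/16)*x^4*y^2; F = (27/2)*x^4 + (243/16)*x^5*y; G = 1 + (81/16)*x^6
Gamma^k_ij = (1/2) g^{kl} (d_i g_jl + d_j g_il - d_l g_ij), with g^inv = (1/(EG-F^2)) [[G, -F], [-F, E]]
first partials: E_x = 72*x + 243*x^2*y + (729/4)*x^3*y^2, E_y = 81*x^3 + (729/8)*x^4*y, F_x = 54*x^3 + (1215/16)*x^4*y, F_y = (243/16)*x^5, G_x = (243/8)*x^5, G_y = 0
D = EG - F^2 = 1 + 36*x^2 + 81*x^3*y + (729/16)*x^4*y^2 + (81/16)*x^6
expanded: Gamma^x_xx = (G E_x - 2F F_x + F E_y)/(2D), Gamma^x_xy = (G E_y - F G_x)/(2D), Gamma^x_yy = (2G F_y - G G_x - F G_y)/(2D), Gamma^y_xx = (2E F_x - E E_y - F E_x)/(2D), Gamma^y_xy = (E G_x - F E_y)/(2D), Gamma^y_yy = (E G_y - 2F F_y + F G_x)/(2D); substitute and cancel common factors


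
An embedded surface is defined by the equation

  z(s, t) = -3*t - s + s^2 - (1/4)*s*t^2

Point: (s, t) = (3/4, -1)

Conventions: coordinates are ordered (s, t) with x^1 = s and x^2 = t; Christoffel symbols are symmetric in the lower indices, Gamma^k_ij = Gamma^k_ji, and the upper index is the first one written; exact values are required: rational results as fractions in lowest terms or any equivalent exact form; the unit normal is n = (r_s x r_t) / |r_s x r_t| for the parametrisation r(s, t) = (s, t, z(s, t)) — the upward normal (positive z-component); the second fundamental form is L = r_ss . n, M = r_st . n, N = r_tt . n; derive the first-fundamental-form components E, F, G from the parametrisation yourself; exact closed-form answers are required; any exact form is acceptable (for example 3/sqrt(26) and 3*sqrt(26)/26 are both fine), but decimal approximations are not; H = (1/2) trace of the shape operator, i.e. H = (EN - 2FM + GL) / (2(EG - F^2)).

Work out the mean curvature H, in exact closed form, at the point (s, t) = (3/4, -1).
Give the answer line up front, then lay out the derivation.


Answer: H = 4106*sqrt(509)/259081

z_s = 1/4, z_t = -21/8, z_ss = 2, z_st = 1/2, z_tt = -3/8
E = 17/16, F = -21/32, G = 505/64; answer radicand W^2 = 509/64
unnormalised second-form numerators: l = 2, m = 1/2, n = -3/8; L = l/sqrt(509/64), and similarly M = m/sqrt(W^2), N = n/sqrt(W^2)
H = (E*n - 2*F*m + G*l) / (2*(EG - F^2)*sqrt(W^2)); E*n - 2*F*m + G*l = 2053/128, EG - F^2 = 509/64, so H = (2053/2036)/sqrt(509/64)


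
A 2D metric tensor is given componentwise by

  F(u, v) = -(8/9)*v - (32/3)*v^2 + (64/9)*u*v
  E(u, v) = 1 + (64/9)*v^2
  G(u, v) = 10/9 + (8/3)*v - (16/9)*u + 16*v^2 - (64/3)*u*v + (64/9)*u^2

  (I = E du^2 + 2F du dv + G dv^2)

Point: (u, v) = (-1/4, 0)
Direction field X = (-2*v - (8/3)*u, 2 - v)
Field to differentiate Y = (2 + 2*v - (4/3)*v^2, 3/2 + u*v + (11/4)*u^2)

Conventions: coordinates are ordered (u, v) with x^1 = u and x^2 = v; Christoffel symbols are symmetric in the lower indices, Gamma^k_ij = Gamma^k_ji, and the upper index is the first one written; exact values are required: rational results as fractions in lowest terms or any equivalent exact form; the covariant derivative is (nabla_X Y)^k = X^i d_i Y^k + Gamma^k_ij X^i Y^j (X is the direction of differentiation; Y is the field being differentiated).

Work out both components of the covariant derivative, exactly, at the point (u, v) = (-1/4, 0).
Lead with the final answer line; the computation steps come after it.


Answer: (nabla_X Y)^u = 4, (nabla_X Y)^v = -223/144

E = 1, F = 0, G = 2 at the point
E_u = 0, E_v = 0, F_u = 0, F_v = -8/3, G_u = -16/3, G_v = 8
EG - F^2 = 2;  g^inv = (1/2) * [[2, 0], [0, 1]]
first-kind symbols [ij,l] = (1/2)(d_i g_jl + d_j g_il - d_l g_ij): [uu,u] = E_u/2 = 0, [uu,v] = F_u - E_v/2 = 0, [uv,u] = E_v/2 = 0, [uv,v] = G_u/2 = -8/3, [vv,u] = F_v - G_u/2 = 0, [vv,v] = G_v/2 = 4
Gamma^u_ij = (G*[ij,u] - F*[ij,v])/(EG - F^2), Gamma^v_ij = (E*[ij,v] - F*[ij,u])/(EG - F^2)
Gamma_uuu = 0, Gamma_uuv = 0, Gamma_uvv = 0, Gamma_vuu = 0, Gamma_vuv = -4/3, Gamma_vvv = 2
X = (2/3, 2), Y = (2, 107/64) at the point


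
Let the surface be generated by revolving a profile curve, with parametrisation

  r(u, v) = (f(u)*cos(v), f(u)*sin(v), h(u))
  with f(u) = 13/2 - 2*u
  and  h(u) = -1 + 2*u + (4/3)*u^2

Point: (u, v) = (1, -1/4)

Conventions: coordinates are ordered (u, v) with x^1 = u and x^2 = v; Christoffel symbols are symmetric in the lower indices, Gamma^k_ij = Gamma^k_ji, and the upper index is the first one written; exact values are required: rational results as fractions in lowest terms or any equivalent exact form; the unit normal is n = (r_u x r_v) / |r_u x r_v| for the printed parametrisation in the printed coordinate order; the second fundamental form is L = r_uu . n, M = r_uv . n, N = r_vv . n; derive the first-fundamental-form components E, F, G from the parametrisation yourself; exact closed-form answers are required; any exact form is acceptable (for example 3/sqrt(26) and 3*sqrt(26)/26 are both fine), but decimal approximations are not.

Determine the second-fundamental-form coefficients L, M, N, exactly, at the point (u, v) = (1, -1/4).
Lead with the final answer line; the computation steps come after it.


Answer: L = -4*sqrt(58)/29, M = 0, N = 63*sqrt(58)/116

f = 9/2, f' = -2, f'' = 0, h' = 14/3, h'' = 8/3
E = 232/9, F = 0, G = 81/4; answer radicand W^2 = 232/9
unnormalised second-form numerators: l = -16/3, m = 0, n = 21; L = l/sqrt(232/9), and similarly M = m/sqrt(W^2), N = n/sqrt(W^2)
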